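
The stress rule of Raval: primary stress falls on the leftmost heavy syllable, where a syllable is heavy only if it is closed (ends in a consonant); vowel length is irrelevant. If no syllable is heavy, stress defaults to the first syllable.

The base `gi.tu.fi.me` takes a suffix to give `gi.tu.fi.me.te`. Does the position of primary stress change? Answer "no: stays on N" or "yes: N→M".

no: stays on 1

Base `gi.tu.fi.me` (4 syllables):
  Weights: 1 gi L, 2 tu L, 3 fi L, 4 me L.
  No heavy syllable in the domain; default to the first syllable = syllable 1.
  → primary stress on syllable 1.
Suffixed `gi.tu.fi.me.te` (5 syllables):
  Weights: 1 gi L, 2 tu L, 3 fi L, 4 me L, 5 te L.
  No heavy syllable in the domain; default to the first syllable = syllable 1.
  → primary stress on syllable 1.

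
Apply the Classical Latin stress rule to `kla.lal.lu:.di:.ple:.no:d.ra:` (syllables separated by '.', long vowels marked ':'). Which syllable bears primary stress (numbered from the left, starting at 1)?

Classical Latin: stress the penult if heavy (long vowel or closed), else the antepenult.
Weights: 5 ple: H, 6 no:d H, 7 ra: H.
The penult (syllable 6, no:d) is heavy, so it takes stress.
Stress on syllable 6: kla.lal.lu:.di:.ple:.ˈno:d.ra:.

6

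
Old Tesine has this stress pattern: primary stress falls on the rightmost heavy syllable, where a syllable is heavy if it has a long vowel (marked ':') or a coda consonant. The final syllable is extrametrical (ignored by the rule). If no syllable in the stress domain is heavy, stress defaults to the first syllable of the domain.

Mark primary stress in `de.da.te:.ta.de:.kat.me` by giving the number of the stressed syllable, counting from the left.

The final syllable (7, me) is extrametrical; the stress domain is syllables 1–6.
Weights: 1 de L, 2 da L, 3 te: H, 4 ta L, 5 de: H, 6 kat H.
Heavy syllables in the domain: 3, 5, 6. The rightmost is syllable 6 (kat).
Primary stress: syllable 6 → de.da.te:.ta.de:.ˈkat.me.

6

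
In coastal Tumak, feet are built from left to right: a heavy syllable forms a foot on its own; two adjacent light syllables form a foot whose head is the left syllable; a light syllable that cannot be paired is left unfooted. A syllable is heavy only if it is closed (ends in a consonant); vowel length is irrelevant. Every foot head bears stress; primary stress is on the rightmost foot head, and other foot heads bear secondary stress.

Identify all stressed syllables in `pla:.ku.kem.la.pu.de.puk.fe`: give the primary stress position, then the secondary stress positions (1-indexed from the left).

Weights: 1 pla: L, 2 ku L, 3 kem H, 4 la L, 5 pu L, 6 de L, 7 puk H, 8 fe L.
Parse left to right (heavy = foot alone; LL = one foot; stranded L unfooted): (ˈpla:.ku) (ˈkem) (ˈla.pu) de (ˈpuk) fe.
Foot heads: 1, 3, 4, 7.
Primary stress on the rightmost head = syllable 7.
Secondary stress on 1, 3, 4: ˌpla:.ku.ˌkem.ˌla.pu.de.ˈpuk.fe.

primary 7, secondary 1, 3, 4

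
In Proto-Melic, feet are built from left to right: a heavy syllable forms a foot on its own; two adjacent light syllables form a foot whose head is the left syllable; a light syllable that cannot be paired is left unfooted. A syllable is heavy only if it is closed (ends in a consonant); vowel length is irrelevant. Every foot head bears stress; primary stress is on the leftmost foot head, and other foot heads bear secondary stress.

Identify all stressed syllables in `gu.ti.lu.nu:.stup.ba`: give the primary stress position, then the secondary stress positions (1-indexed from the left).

Weights: 1 gu L, 2 ti L, 3 lu L, 4 nu: L, 5 stup H, 6 ba L.
Parse left to right (heavy = foot alone; LL = one foot; stranded L unfooted): (ˈgu.ti) (ˈlu.nu:) (ˈstup) ba.
Foot heads: 1, 3, 5.
Primary stress on the leftmost head = syllable 1.
Secondary stress on 3, 5: ˈgu.ti.ˌlu.nu:.ˌstup.ba.

primary 1, secondary 3, 5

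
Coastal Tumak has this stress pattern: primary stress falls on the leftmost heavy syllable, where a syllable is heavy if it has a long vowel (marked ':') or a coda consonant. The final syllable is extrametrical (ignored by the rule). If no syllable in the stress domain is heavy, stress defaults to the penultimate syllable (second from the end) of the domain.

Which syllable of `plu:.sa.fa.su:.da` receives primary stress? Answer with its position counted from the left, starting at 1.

1

The final syllable (5, da) is extrametrical; the stress domain is syllables 1–4.
Weights: 1 plu: H, 2 sa L, 3 fa L, 4 su: H.
Heavy syllables in the domain: 1, 4. The leftmost is syllable 1 (plu:).
Primary stress: syllable 1 → ˈplu:.sa.fa.su:.da.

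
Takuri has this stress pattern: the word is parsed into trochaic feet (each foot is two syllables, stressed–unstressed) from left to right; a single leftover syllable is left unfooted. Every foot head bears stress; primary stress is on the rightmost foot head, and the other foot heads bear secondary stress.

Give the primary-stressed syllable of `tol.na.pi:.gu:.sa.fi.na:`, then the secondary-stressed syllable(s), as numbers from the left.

Parse left to right into trochaic (ˈσσ) feet: (ˈtol.na) (ˈpi:.gu:) (ˈsa.fi) na:. Syllable 7 is left unfooted.
Foot heads (stressed positions): 1, 3, 5.
End Rule Rightmost: primary stress on the rightmost head = syllable 5.
Secondary stress on 1, 3: ˌtol.na.ˌpi:.gu:.ˈsa.fi.na:.

primary 5, secondary 1, 3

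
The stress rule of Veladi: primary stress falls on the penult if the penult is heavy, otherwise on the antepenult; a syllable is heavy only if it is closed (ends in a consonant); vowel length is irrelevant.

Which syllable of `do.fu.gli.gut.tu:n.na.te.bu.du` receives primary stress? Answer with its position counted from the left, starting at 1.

7

Weights: 7 te L, 8 bu L, 9 du L.
The penult (syllable 8, bu) is light, so stress falls on the antepenult (syllable 7, te).
Primary stress: syllable 7 → do.fu.gli.gut.tu:n.na.ˈte.bu.du.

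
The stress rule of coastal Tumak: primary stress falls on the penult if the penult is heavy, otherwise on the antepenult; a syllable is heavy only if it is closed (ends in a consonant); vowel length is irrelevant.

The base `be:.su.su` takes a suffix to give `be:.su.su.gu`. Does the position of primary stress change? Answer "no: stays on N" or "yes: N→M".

yes: 1→2

Base `be:.su.su` (3 syllables):
  Weights: 1 be: L, 2 su L, 3 su L.
  The penult (syllable 2, su) is light, so stress falls on the antepenult (syllable 1, be:).
  → primary stress on syllable 1.
Suffixed `be:.su.su.gu` (4 syllables):
  Weights: 2 su L, 3 su L, 4 gu L.
  The penult (syllable 3, su) is light, so stress falls on the antepenult (syllable 2, su).
  → primary stress on syllable 2.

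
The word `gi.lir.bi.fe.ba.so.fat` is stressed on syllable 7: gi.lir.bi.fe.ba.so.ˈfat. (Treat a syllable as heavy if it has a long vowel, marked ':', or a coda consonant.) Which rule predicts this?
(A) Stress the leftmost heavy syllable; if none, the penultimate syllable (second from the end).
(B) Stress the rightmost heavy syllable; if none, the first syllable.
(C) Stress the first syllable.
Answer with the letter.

Rule A → syllable 2 (observed: 7).
Rule B → syllable 7 ✓.
Rule C → syllable 1 (observed: 7).

B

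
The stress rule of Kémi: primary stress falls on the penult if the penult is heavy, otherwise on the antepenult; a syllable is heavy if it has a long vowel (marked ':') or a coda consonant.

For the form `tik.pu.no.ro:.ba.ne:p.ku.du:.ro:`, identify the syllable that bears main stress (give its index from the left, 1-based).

8

Weights: 7 ku L, 8 du: H, 9 ro: H.
The penult (syllable 8, du:) is heavy, so it takes stress.
Primary stress: syllable 8 → tik.pu.no.ro:.ba.ne:p.ku.ˈdu:.ro:.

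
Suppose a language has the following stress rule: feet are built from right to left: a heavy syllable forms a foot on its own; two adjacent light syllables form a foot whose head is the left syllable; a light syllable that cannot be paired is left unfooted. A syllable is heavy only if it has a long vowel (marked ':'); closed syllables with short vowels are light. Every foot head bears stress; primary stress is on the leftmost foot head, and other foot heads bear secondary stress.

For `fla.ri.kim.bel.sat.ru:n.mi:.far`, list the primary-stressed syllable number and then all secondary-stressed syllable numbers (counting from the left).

primary 2, secondary 4, 6, 7

Weights: 1 fla L, 2 ri L, 3 kim L, 4 bel L, 5 sat L, 6 ru:n H, 7 mi: H, 8 far L.
Parse right to left (heavy = foot alone; LL = one foot; stranded L unfooted): fla (ˈri.kim) (ˈbel.sat) (ˈru:n) (ˈmi:) far.
Foot heads: 2, 4, 6, 7.
Primary stress on the leftmost head = syllable 2.
Secondary stress on 4, 6, 7: fla.ˈri.kim.ˌbel.sat.ˌru:n.ˌmi:.far.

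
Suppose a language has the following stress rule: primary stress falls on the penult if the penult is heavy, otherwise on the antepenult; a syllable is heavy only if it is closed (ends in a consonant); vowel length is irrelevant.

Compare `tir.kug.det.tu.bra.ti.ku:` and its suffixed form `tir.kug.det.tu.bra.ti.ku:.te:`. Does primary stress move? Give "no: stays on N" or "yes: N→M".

yes: 5→6

Base `tir.kug.det.tu.bra.ti.ku:` (7 syllables):
  Weights: 5 bra L, 6 ti L, 7 ku: L.
  The penult (syllable 6, ti) is light, so stress falls on the antepenult (syllable 5, bra).
  → primary stress on syllable 5.
Suffixed `tir.kug.det.tu.bra.ti.ku:.te:` (8 syllables):
  Weights: 6 ti L, 7 ku: L, 8 te: L.
  The penult (syllable 7, ku:) is light, so stress falls on the antepenult (syllable 6, ti).
  → primary stress on syllable 6.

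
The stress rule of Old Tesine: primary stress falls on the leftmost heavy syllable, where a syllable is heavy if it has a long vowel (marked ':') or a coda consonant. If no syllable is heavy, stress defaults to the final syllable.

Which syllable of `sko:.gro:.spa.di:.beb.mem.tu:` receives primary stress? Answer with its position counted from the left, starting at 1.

Weights: 1 sko: H, 2 gro: H, 3 spa L, 4 di: H, 5 beb H, 6 mem H, 7 tu: H.
Heavy syllables in the domain: 1, 2, 4, 5, 6, 7. The leftmost is syllable 1 (sko:).
Primary stress: syllable 1 → ˈsko:.gro:.spa.di:.beb.mem.tu:.

1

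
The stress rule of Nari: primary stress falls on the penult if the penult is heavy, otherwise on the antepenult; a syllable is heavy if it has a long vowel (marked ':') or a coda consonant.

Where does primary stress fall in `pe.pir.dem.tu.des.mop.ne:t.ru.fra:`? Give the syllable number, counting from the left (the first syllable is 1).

7

Weights: 7 ne:t H, 8 ru L, 9 fra: H.
The penult (syllable 8, ru) is light, so stress falls on the antepenult (syllable 7, ne:t).
Primary stress: syllable 7 → pe.pir.dem.tu.des.mop.ˈne:t.ru.fra:.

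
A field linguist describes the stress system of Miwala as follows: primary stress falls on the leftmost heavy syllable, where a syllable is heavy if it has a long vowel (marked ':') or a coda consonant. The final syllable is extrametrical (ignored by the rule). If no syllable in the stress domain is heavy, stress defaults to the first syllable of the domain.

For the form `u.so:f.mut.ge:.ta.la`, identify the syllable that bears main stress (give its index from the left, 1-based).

2

The final syllable (6, la) is extrametrical; the stress domain is syllables 1–5.
Weights: 1 u L, 2 so:f H, 3 mut H, 4 ge: H, 5 ta L.
Heavy syllables in the domain: 2, 3, 4. The leftmost is syllable 2 (so:f).
Primary stress: syllable 2 → u.ˈso:f.mut.ge:.ta.la.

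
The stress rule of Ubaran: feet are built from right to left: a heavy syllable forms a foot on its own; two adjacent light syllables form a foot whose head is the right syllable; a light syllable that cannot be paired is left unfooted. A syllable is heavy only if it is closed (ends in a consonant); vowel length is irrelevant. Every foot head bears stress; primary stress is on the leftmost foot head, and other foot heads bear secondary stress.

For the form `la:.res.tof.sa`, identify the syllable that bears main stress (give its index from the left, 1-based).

Weights: 1 la: L, 2 res H, 3 tof H, 4 sa L.
Parse right to left (heavy = foot alone; LL = one foot; stranded L unfooted): la: (ˈres) (ˈtof) sa.
Foot heads: 2, 3.
Primary stress on the leftmost head = syllable 2.
Primary stress: syllable 2 → la:.ˈres.tof.sa.

2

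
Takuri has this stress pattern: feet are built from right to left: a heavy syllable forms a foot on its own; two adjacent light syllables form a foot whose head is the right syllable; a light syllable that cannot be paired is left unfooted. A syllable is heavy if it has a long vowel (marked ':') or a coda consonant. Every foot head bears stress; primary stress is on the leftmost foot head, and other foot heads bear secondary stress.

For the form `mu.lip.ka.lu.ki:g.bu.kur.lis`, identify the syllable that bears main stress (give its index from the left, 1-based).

Weights: 1 mu L, 2 lip H, 3 ka L, 4 lu L, 5 ki:g H, 6 bu L, 7 kur H, 8 lis H.
Parse right to left (heavy = foot alone; LL = one foot; stranded L unfooted): mu (ˈlip) (ka.ˈlu) (ˈki:g) bu (ˈkur) (ˈlis).
Foot heads: 2, 4, 5, 7, 8.
Primary stress on the leftmost head = syllable 2.
Primary stress: syllable 2 → mu.ˈlip.ka.lu.ki:g.bu.kur.lis.

2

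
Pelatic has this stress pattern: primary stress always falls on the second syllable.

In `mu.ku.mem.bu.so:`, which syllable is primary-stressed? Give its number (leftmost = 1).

The word has 5 syllables; the second syllable is syllable 2 (ku).
Primary stress: syllable 2 → mu.ˈku.mem.bu.so:.

2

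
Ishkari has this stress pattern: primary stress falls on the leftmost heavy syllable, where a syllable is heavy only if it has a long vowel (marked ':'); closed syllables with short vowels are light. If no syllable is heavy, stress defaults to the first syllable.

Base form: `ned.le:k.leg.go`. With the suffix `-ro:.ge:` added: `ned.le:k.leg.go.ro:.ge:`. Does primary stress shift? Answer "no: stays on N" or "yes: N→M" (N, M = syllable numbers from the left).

Base `ned.le:k.leg.go` (4 syllables):
  Weights: 1 ned L, 2 le:k H, 3 leg L, 4 go L.
  Heavy syllables in the domain: 2. The leftmost is syllable 2 (le:k).
  → primary stress on syllable 2.
Suffixed `ned.le:k.leg.go.ro:.ge:` (6 syllables):
  Weights: 1 ned L, 2 le:k H, 3 leg L, 4 go L, 5 ro: H, 6 ge: H.
  Heavy syllables in the domain: 2, 5, 6. The leftmost is syllable 2 (le:k).
  → primary stress on syllable 2.

no: stays on 2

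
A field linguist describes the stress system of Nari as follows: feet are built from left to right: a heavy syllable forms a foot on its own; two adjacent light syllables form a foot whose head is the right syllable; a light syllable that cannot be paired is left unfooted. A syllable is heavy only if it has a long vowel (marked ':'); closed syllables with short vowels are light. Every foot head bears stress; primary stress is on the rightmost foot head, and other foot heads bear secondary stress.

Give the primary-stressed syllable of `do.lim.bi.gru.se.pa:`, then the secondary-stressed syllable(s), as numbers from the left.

primary 6, secondary 2, 4

Weights: 1 do L, 2 lim L, 3 bi L, 4 gru L, 5 se L, 6 pa: H.
Parse left to right (heavy = foot alone; LL = one foot; stranded L unfooted): (do.ˈlim) (bi.ˈgru) se (ˈpa:).
Foot heads: 2, 4, 6.
Primary stress on the rightmost head = syllable 6.
Secondary stress on 2, 4: do.ˌlim.bi.ˌgru.se.ˈpa:.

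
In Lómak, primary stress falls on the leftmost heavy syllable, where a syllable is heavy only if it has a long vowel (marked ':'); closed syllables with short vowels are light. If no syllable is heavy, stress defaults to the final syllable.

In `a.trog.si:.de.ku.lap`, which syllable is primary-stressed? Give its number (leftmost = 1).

3

Weights: 1 a L, 2 trog L, 3 si: H, 4 de L, 5 ku L, 6 lap L.
Heavy syllables in the domain: 3. The leftmost is syllable 3 (si:).
Primary stress: syllable 3 → a.trog.ˈsi:.de.ku.lap.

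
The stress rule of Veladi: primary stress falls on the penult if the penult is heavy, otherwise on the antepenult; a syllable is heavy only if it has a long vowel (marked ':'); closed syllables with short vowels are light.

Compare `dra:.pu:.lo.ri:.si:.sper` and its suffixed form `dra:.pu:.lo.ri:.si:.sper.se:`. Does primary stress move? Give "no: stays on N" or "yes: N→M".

Base `dra:.pu:.lo.ri:.si:.sper` (6 syllables):
  Weights: 4 ri: H, 5 si: H, 6 sper L.
  The penult (syllable 5, si:) is heavy, so it takes stress.
  → primary stress on syllable 5.
Suffixed `dra:.pu:.lo.ri:.si:.sper.se:` (7 syllables):
  Weights: 5 si: H, 6 sper L, 7 se: H.
  The penult (syllable 6, sper) is light, so stress falls on the antepenult (syllable 5, si:).
  → primary stress on syllable 5.

no: stays on 5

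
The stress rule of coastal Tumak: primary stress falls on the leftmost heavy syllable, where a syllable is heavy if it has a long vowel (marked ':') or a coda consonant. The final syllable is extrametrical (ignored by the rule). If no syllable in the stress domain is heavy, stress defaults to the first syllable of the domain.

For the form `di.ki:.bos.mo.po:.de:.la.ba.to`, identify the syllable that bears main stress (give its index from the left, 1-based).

2

The final syllable (9, to) is extrametrical; the stress domain is syllables 1–8.
Weights: 1 di L, 2 ki: H, 3 bos H, 4 mo L, 5 po: H, 6 de: H, 7 la L, 8 ba L.
Heavy syllables in the domain: 2, 3, 5, 6. The leftmost is syllable 2 (ki:).
Primary stress: syllable 2 → di.ˈki:.bos.mo.po:.de:.la.ba.to.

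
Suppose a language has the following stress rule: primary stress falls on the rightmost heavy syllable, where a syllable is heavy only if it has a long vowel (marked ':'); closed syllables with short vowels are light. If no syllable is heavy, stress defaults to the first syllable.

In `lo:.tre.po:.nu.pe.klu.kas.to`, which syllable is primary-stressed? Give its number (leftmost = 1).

Weights: 1 lo: H, 2 tre L, 3 po: H, 4 nu L, 5 pe L, 6 klu L, 7 kas L, 8 to L.
Heavy syllables in the domain: 1, 3. The rightmost is syllable 3 (po:).
Primary stress: syllable 3 → lo:.tre.ˈpo:.nu.pe.klu.kas.to.

3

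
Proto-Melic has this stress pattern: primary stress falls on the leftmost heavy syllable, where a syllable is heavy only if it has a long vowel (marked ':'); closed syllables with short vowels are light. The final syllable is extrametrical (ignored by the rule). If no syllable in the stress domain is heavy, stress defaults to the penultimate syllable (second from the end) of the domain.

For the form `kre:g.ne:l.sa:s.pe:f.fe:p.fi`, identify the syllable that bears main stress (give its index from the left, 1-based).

The final syllable (6, fi) is extrametrical; the stress domain is syllables 1–5.
Weights: 1 kre:g H, 2 ne:l H, 3 sa:s H, 4 pe:f H, 5 fe:p H.
Heavy syllables in the domain: 1, 2, 3, 4, 5. The leftmost is syllable 1 (kre:g).
Primary stress: syllable 1 → ˈkre:g.ne:l.sa:s.pe:f.fe:p.fi.

1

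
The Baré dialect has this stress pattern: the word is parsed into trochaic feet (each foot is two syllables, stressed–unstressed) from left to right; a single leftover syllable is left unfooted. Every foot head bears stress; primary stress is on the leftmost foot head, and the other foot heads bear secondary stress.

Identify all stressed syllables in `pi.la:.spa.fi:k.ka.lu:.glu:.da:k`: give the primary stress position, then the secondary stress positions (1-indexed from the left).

primary 1, secondary 3, 5, 7

Parse left to right into trochaic (ˈσσ) feet: (ˈpi.la:) (ˈspa.fi:k) (ˈka.lu:) (ˈglu:.da:k).
Foot heads (stressed positions): 1, 3, 5, 7.
End Rule Leftmost: primary stress on the leftmost head = syllable 1.
Secondary stress on 3, 5, 7: ˈpi.la:.ˌspa.fi:k.ˌka.lu:.ˌglu:.da:k.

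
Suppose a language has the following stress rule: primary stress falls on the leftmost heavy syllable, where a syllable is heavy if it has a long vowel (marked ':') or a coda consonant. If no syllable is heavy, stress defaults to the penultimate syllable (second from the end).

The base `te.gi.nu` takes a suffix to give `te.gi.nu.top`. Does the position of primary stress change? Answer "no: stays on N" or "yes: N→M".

yes: 2→4

Base `te.gi.nu` (3 syllables):
  Weights: 1 te L, 2 gi L, 3 nu L.
  No heavy syllable in the domain; default to the penultimate syllable (second from the end) = syllable 2.
  → primary stress on syllable 2.
Suffixed `te.gi.nu.top` (4 syllables):
  Weights: 1 te L, 2 gi L, 3 nu L, 4 top H.
  Heavy syllables in the domain: 4. The leftmost is syllable 4 (top).
  → primary stress on syllable 4.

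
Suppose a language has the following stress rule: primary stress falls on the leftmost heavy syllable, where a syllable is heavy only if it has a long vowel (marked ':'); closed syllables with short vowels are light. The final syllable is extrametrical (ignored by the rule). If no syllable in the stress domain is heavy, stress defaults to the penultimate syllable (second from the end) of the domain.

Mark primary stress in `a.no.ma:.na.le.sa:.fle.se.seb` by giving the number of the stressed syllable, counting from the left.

3

The final syllable (9, seb) is extrametrical; the stress domain is syllables 1–8.
Weights: 1 a L, 2 no L, 3 ma: H, 4 na L, 5 le L, 6 sa: H, 7 fle L, 8 se L.
Heavy syllables in the domain: 3, 6. The leftmost is syllable 3 (ma:).
Primary stress: syllable 3 → a.no.ˈma:.na.le.sa:.fle.se.seb.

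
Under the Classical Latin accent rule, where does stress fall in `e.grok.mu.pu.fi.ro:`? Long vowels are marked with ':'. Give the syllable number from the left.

Classical Latin: stress the penult if heavy (long vowel or closed), else the antepenult.
Weights: 4 pu L, 5 fi L, 6 ro: H.
The penult (syllable 5, fi) is light, so stress falls on the antepenult (syllable 4, pu).
Stress on syllable 4: e.grok.mu.ˈpu.fi.ro:.

4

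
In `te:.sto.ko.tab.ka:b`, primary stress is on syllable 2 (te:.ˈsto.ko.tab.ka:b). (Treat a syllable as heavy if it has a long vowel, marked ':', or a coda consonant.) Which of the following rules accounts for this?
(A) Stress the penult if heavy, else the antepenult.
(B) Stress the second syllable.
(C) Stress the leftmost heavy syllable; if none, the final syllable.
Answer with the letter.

B

Rule A → syllable 4 (observed: 2).
Rule B → syllable 2 ✓.
Rule C → syllable 1 (observed: 2).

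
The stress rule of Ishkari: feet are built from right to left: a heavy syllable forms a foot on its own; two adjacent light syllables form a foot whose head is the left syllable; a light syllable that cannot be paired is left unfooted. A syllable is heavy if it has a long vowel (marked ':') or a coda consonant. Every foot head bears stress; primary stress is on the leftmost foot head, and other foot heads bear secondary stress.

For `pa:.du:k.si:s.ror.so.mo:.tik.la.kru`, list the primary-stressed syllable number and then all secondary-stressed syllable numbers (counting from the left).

primary 1, secondary 2, 3, 4, 6, 7, 8

Weights: 1 pa: H, 2 du:k H, 3 si:s H, 4 ror H, 5 so L, 6 mo: H, 7 tik H, 8 la L, 9 kru L.
Parse right to left (heavy = foot alone; LL = one foot; stranded L unfooted): (ˈpa:) (ˈdu:k) (ˈsi:s) (ˈror) so (ˈmo:) (ˈtik) (ˈla.kru).
Foot heads: 1, 2, 3, 4, 6, 7, 8.
Primary stress on the leftmost head = syllable 1.
Secondary stress on 2, 3, 4, 6, 7, 8: ˈpa:.ˌdu:k.ˌsi:s.ˌror.so.ˌmo:.ˌtik.ˌla.kru.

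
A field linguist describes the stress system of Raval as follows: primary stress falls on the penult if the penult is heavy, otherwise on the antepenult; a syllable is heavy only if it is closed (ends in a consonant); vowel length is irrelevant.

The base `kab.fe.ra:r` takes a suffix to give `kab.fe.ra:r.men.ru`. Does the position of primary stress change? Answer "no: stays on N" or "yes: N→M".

yes: 1→4

Base `kab.fe.ra:r` (3 syllables):
  Weights: 1 kab H, 2 fe L, 3 ra:r H.
  The penult (syllable 2, fe) is light, so stress falls on the antepenult (syllable 1, kab).
  → primary stress on syllable 1.
Suffixed `kab.fe.ra:r.men.ru` (5 syllables):
  Weights: 3 ra:r H, 4 men H, 5 ru L.
  The penult (syllable 4, men) is heavy, so it takes stress.
  → primary stress on syllable 4.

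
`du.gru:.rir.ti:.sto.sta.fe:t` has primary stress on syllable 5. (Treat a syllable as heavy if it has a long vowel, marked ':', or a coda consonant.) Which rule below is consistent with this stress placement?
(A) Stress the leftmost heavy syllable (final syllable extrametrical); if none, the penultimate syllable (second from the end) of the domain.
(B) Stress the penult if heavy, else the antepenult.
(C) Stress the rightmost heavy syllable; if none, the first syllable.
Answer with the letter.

Rule A → syllable 2 (observed: 5).
Rule B → syllable 5 ✓.
Rule C → syllable 7 (observed: 5).

B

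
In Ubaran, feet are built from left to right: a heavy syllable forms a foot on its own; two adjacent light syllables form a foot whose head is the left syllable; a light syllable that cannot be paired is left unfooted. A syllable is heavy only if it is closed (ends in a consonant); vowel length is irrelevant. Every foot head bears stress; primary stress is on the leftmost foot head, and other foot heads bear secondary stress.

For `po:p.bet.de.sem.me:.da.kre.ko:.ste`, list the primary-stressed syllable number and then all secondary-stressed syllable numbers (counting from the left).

primary 1, secondary 2, 4, 5, 7

Weights: 1 po:p H, 2 bet H, 3 de L, 4 sem H, 5 me: L, 6 da L, 7 kre L, 8 ko: L, 9 ste L.
Parse left to right (heavy = foot alone; LL = one foot; stranded L unfooted): (ˈpo:p) (ˈbet) de (ˈsem) (ˈme:.da) (ˈkre.ko:) ste.
Foot heads: 1, 2, 4, 5, 7.
Primary stress on the leftmost head = syllable 1.
Secondary stress on 2, 4, 5, 7: ˈpo:p.ˌbet.de.ˌsem.ˌme:.da.ˌkre.ko:.ste.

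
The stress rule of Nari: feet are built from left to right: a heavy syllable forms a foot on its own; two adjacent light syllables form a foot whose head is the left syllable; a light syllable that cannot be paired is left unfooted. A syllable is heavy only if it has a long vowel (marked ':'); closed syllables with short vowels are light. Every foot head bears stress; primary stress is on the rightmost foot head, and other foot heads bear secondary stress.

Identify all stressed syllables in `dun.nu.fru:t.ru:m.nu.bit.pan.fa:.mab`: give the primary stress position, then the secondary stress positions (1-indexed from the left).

Weights: 1 dun L, 2 nu L, 3 fru:t H, 4 ru:m H, 5 nu L, 6 bit L, 7 pan L, 8 fa: H, 9 mab L.
Parse left to right (heavy = foot alone; LL = one foot; stranded L unfooted): (ˈdun.nu) (ˈfru:t) (ˈru:m) (ˈnu.bit) pan (ˈfa:) mab.
Foot heads: 1, 3, 4, 5, 8.
Primary stress on the rightmost head = syllable 8.
Secondary stress on 1, 3, 4, 5: ˌdun.nu.ˌfru:t.ˌru:m.ˌnu.bit.pan.ˈfa:.mab.

primary 8, secondary 1, 3, 4, 5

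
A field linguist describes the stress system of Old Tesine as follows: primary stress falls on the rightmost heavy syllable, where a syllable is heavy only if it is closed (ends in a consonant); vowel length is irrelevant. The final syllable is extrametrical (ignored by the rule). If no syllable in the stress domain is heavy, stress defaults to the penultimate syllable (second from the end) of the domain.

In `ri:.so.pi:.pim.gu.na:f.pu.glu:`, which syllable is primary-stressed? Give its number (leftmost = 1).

The final syllable (8, glu:) is extrametrical; the stress domain is syllables 1–7.
Weights: 1 ri: L, 2 so L, 3 pi: L, 4 pim H, 5 gu L, 6 na:f H, 7 pu L.
Heavy syllables in the domain: 4, 6. The rightmost is syllable 6 (na:f).
Primary stress: syllable 6 → ri:.so.pi:.pim.gu.ˈna:f.pu.glu:.

6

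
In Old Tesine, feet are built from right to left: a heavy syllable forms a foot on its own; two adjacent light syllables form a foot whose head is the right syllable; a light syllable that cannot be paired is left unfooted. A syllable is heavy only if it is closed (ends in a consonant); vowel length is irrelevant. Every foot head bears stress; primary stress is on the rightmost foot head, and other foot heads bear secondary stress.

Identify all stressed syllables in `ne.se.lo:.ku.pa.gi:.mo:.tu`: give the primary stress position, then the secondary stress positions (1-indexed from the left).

Weights: 1 ne L, 2 se L, 3 lo: L, 4 ku L, 5 pa L, 6 gi: L, 7 mo: L, 8 tu L.
Parse right to left (heavy = foot alone; LL = one foot; stranded L unfooted): (ne.ˈse) (lo:.ˈku) (pa.ˈgi:) (mo:.ˈtu).
Foot heads: 2, 4, 6, 8.
Primary stress on the rightmost head = syllable 8.
Secondary stress on 2, 4, 6: ne.ˌse.lo:.ˌku.pa.ˌgi:.mo:.ˈtu.

primary 8, secondary 2, 4, 6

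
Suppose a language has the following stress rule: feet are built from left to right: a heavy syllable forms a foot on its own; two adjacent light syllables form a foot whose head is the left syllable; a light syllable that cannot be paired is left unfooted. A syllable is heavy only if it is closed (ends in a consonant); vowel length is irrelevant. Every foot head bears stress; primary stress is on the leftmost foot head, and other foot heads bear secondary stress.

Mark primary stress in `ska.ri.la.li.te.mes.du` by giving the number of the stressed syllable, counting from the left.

1

Weights: 1 ska L, 2 ri L, 3 la L, 4 li L, 5 te L, 6 mes H, 7 du L.
Parse left to right (heavy = foot alone; LL = one foot; stranded L unfooted): (ˈska.ri) (ˈla.li) te (ˈmes) du.
Foot heads: 1, 3, 6.
Primary stress on the leftmost head = syllable 1.
Primary stress: syllable 1 → ˈska.ri.la.li.te.mes.du.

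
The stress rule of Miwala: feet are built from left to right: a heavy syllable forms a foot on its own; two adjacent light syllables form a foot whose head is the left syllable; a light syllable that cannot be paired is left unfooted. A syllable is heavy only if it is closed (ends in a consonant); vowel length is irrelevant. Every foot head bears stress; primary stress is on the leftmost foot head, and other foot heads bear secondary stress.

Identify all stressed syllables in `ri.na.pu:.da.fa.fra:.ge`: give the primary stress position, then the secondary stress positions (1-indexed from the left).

primary 1, secondary 3, 5

Weights: 1 ri L, 2 na L, 3 pu: L, 4 da L, 5 fa L, 6 fra: L, 7 ge L.
Parse left to right (heavy = foot alone; LL = one foot; stranded L unfooted): (ˈri.na) (ˈpu:.da) (ˈfa.fra:) ge.
Foot heads: 1, 3, 5.
Primary stress on the leftmost head = syllable 1.
Secondary stress on 3, 5: ˈri.na.ˌpu:.da.ˌfa.fra:.ge.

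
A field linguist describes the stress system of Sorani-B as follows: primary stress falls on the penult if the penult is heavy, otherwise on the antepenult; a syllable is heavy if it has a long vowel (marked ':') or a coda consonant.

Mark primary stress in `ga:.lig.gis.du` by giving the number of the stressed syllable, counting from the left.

3

Weights: 2 lig H, 3 gis H, 4 du L.
The penult (syllable 3, gis) is heavy, so it takes stress.
Primary stress: syllable 3 → ga:.lig.ˈgis.du.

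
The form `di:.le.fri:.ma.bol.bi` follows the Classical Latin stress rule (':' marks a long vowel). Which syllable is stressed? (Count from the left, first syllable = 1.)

5

Classical Latin: stress the penult if heavy (long vowel or closed), else the antepenult.
Weights: 4 ma L, 5 bol H, 6 bi L.
The penult (syllable 5, bol) is heavy, so it takes stress.
Stress on syllable 5: di:.le.fri:.ma.ˈbol.bi.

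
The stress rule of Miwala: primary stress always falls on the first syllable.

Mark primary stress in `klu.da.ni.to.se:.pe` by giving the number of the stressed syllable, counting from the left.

1

The word has 6 syllables; the first syllable is syllable 1 (klu).
Primary stress: syllable 1 → ˈklu.da.ni.to.se:.pe.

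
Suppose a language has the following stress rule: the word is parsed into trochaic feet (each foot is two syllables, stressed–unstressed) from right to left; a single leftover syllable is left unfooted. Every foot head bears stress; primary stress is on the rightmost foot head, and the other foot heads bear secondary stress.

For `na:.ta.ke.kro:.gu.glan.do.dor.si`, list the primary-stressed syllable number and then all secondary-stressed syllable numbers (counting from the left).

Parse right to left into trochaic (ˈσσ) feet: na: (ˈta.ke) (ˈkro:.gu) (ˈglan.do) (ˈdor.si). Syllable 1 is left unfooted.
Foot heads (stressed positions): 2, 4, 6, 8.
End Rule Rightmost: primary stress on the rightmost head = syllable 8.
Secondary stress on 2, 4, 6: na:.ˌta.ke.ˌkro:.gu.ˌglan.do.ˈdor.si.

primary 8, secondary 2, 4, 6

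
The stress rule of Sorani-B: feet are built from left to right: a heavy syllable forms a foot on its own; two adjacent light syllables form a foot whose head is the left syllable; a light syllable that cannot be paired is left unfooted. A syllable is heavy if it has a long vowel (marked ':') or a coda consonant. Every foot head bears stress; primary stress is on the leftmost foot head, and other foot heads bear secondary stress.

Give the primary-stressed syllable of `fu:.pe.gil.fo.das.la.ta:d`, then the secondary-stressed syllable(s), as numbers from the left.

Weights: 1 fu: H, 2 pe L, 3 gil H, 4 fo L, 5 das H, 6 la L, 7 ta:d H.
Parse left to right (heavy = foot alone; LL = one foot; stranded L unfooted): (ˈfu:) pe (ˈgil) fo (ˈdas) la (ˈta:d).
Foot heads: 1, 3, 5, 7.
Primary stress on the leftmost head = syllable 1.
Secondary stress on 3, 5, 7: ˈfu:.pe.ˌgil.fo.ˌdas.la.ˌta:d.

primary 1, secondary 3, 5, 7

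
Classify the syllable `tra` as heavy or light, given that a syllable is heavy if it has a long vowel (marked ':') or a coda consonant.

`tra`: short vowel, open (no coda). Short vowel, open → light.

light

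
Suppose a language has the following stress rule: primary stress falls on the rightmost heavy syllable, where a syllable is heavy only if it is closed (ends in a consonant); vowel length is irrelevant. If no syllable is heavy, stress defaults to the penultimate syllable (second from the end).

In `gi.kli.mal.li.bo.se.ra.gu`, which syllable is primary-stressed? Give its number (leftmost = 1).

3

Weights: 1 gi L, 2 kli L, 3 mal H, 4 li L, 5 bo L, 6 se L, 7 ra L, 8 gu L.
Heavy syllables in the domain: 3. The rightmost is syllable 3 (mal).
Primary stress: syllable 3 → gi.kli.ˈmal.li.bo.se.ra.gu.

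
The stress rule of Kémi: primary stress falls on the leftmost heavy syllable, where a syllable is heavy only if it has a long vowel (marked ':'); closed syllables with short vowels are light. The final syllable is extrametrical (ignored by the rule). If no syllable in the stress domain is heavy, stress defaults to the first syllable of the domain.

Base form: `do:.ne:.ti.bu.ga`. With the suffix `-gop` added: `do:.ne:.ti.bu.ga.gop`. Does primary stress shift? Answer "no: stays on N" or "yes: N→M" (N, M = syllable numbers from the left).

no: stays on 1

Base `do:.ne:.ti.bu.ga` (5 syllables):
  The final syllable (5, ga) is extrametrical; the stress domain is syllables 1–4.
  Weights: 1 do: H, 2 ne: H, 3 ti L, 4 bu L.
  Heavy syllables in the domain: 1, 2. The leftmost is syllable 1 (do:).
  → primary stress on syllable 1.
Suffixed `do:.ne:.ti.bu.ga.gop` (6 syllables):
  The final syllable (6, gop) is extrametrical; the stress domain is syllables 1–5.
  Weights: 1 do: H, 2 ne: H, 3 ti L, 4 bu L, 5 ga L.
  Heavy syllables in the domain: 1, 2. The leftmost is syllable 1 (do:).
  → primary stress on syllable 1.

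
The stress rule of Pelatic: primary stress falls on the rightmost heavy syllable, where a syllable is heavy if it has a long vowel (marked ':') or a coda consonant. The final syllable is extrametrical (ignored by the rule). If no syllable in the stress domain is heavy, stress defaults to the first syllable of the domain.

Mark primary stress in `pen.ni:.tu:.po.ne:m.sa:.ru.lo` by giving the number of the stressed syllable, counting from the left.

The final syllable (8, lo) is extrametrical; the stress domain is syllables 1–7.
Weights: 1 pen H, 2 ni: H, 3 tu: H, 4 po L, 5 ne:m H, 6 sa: H, 7 ru L.
Heavy syllables in the domain: 1, 2, 3, 5, 6. The rightmost is syllable 6 (sa:).
Primary stress: syllable 6 → pen.ni:.tu:.po.ne:m.ˈsa:.ru.lo.

6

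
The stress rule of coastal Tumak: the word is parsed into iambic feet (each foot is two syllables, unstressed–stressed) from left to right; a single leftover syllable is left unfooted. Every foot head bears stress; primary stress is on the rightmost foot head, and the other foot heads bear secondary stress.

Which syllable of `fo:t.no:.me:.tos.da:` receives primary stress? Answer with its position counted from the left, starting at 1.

Parse left to right into iambic (σˈσ) feet: (fo:t.ˈno:) (me:.ˈtos) da:. Syllable 5 is left unfooted.
Foot heads (stressed positions): 2, 4.
End Rule Rightmost: primary stress on the rightmost head = syllable 4.
Primary stress: syllable 4 → fo:t.no:.me:.ˈtos.da:.

4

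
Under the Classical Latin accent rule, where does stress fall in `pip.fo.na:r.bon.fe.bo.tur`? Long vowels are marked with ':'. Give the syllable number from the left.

5

Classical Latin: stress the penult if heavy (long vowel or closed), else the antepenult.
Weights: 5 fe L, 6 bo L, 7 tur H.
The penult (syllable 6, bo) is light, so stress falls on the antepenult (syllable 5, fe).
Stress on syllable 5: pip.fo.na:r.bon.ˈfe.bo.tur.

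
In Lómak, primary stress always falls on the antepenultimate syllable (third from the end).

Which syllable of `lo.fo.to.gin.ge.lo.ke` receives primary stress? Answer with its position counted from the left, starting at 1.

The word has 7 syllables; the antepenultimate syllable (third from the end) is syllable 5 (ge).
Primary stress: syllable 5 → lo.fo.to.gin.ˈge.lo.ke.

5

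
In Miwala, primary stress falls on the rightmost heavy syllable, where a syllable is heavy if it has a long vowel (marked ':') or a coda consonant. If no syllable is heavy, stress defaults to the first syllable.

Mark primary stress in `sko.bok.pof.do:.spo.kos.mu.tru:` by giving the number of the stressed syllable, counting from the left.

Weights: 1 sko L, 2 bok H, 3 pof H, 4 do: H, 5 spo L, 6 kos H, 7 mu L, 8 tru: H.
Heavy syllables in the domain: 2, 3, 4, 6, 8. The rightmost is syllable 8 (tru:).
Primary stress: syllable 8 → sko.bok.pof.do:.spo.kos.mu.ˈtru:.

8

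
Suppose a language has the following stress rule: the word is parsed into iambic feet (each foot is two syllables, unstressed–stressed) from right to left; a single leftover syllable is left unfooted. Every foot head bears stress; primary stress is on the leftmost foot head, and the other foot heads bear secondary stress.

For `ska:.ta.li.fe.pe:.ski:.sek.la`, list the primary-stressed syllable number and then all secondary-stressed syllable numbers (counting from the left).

primary 2, secondary 4, 6, 8

Parse right to left into iambic (σˈσ) feet: (ska:.ˈta) (li.ˈfe) (pe:.ˈski:) (sek.ˈla).
Foot heads (stressed positions): 2, 4, 6, 8.
End Rule Leftmost: primary stress on the leftmost head = syllable 2.
Secondary stress on 4, 6, 8: ska:.ˈta.li.ˌfe.pe:.ˌski:.sek.ˌla.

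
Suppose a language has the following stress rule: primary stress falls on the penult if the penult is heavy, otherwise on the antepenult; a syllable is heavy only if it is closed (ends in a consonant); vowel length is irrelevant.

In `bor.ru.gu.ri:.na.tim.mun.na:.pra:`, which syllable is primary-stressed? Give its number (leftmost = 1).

Weights: 7 mun H, 8 na: L, 9 pra: L.
The penult (syllable 8, na:) is light, so stress falls on the antepenult (syllable 7, mun).
Primary stress: syllable 7 → bor.ru.gu.ri:.na.tim.ˈmun.na:.pra:.

7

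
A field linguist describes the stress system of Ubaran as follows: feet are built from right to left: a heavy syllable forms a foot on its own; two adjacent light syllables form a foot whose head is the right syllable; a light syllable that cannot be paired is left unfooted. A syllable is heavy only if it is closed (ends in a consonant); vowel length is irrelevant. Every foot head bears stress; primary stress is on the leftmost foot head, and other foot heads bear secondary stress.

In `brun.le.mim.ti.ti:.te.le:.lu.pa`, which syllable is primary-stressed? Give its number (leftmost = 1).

Weights: 1 brun H, 2 le L, 3 mim H, 4 ti L, 5 ti: L, 6 te L, 7 le: L, 8 lu L, 9 pa L.
Parse right to left (heavy = foot alone; LL = one foot; stranded L unfooted): (ˈbrun) le (ˈmim) (ti.ˈti:) (te.ˈle:) (lu.ˈpa).
Foot heads: 1, 3, 5, 7, 9.
Primary stress on the leftmost head = syllable 1.
Primary stress: syllable 1 → ˈbrun.le.mim.ti.ti:.te.le:.lu.pa.

1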